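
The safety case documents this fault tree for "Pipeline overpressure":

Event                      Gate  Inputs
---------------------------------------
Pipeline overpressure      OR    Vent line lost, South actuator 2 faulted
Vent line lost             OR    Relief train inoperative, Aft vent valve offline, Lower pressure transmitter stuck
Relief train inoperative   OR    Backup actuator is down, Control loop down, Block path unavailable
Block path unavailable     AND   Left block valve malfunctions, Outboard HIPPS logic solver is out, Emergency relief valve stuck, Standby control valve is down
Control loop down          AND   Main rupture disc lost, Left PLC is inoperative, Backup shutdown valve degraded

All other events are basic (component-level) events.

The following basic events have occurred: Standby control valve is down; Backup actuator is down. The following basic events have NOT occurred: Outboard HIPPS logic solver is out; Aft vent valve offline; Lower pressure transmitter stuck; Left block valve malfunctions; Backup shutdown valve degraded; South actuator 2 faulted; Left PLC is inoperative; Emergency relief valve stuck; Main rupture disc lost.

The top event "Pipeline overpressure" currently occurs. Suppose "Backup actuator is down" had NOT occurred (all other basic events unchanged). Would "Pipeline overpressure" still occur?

No

Counterfactual: set "Backup actuator is down" to not occurred.
Control loop down [AND]: Main rupture disc lost=not, Left PLC is inoperative=not, Backup shutdown valve degraded=not → not all inputs occur → does not occur.
Block path unavailable [AND]: Left block valve malfunctions=not, Outboard HIPPS logic solver is out=not, Emergency relief valve stuck=not, Standby control valve is down=occurs → not all inputs occur → does not occur.
Relief train inoperative [OR]: Backup actuator is down=not, Control loop down=not, Block path unavailable=not → no input occurs → does not occur.
Vent line lost [OR]: Relief train inoperative=not, Aft vent valve offline=not, Lower pressure transmitter stuck=not → no input occurs → does not occur.
Pipeline overpressure [OR]: Vent line lost=not, South actuator 2 faulted=not → no input occurs → does not occur.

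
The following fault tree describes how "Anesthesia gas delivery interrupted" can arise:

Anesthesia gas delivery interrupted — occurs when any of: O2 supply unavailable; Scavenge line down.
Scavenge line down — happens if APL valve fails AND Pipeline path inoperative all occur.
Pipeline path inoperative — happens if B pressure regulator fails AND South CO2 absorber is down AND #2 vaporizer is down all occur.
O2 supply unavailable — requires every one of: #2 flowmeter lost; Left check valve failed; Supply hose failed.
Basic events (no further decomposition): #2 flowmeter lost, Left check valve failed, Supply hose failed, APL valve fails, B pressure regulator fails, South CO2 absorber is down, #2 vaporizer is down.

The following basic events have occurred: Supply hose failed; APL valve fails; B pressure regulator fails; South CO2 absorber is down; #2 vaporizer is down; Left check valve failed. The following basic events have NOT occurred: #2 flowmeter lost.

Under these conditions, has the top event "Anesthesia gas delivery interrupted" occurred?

Yes

O2 supply unavailable [AND]: #2 flowmeter lost=not, Left check valve failed=occurs, Supply hose failed=occurs → not all inputs occur → does not occur.
Pipeline path inoperative [AND]: B pressure regulator fails=occurs, South CO2 absorber is down=occurs, #2 vaporizer is down=occurs → all inputs occur → occurs.
Scavenge line down [AND]: APL valve fails=occurs, Pipeline path inoperative=occurs → all inputs occur → occurs.
Anesthesia gas delivery interrupted [OR]: O2 supply unavailable=not, Scavenge line down=occurs → at least one input occurs → occurs.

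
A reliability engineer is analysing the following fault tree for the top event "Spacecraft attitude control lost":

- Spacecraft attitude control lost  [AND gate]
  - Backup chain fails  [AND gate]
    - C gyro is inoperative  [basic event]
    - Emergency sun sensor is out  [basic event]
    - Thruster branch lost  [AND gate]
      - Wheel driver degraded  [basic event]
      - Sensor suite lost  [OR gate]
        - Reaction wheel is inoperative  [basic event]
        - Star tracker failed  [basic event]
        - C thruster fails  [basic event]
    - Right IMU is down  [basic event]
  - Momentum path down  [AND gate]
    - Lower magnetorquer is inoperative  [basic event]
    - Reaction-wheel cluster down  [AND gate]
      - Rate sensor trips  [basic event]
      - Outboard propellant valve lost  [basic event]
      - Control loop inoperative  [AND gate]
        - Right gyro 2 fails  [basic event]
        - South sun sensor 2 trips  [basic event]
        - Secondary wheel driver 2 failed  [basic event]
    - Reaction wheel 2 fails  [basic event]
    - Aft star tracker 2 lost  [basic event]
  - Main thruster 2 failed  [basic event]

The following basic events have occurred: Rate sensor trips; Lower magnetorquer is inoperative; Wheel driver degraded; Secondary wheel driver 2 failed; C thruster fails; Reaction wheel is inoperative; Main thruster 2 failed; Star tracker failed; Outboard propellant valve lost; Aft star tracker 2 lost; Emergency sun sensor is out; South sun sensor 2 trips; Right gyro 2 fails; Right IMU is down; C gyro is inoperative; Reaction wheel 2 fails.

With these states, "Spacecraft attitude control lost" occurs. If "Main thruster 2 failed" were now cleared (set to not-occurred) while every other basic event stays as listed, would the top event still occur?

No

Counterfactual: set "Main thruster 2 failed" to not occurred.
Sensor suite lost [OR]: Reaction wheel is inoperative=occurs, Star tracker failed=occurs, C thruster fails=occurs → at least one input occurs → occurs.
Thruster branch lost [AND]: Wheel driver degraded=occurs, Sensor suite lost=occurs → all inputs occur → occurs.
Backup chain fails [AND]: C gyro is inoperative=occurs, Emergency sun sensor is out=occurs, Thruster branch lost=occurs, Right IMU is down=occurs → all inputs occur → occurs.
Control loop inoperative [AND]: Right gyro 2 fails=occurs, South sun sensor 2 trips=occurs, Secondary wheel driver 2 failed=occurs → all inputs occur → occurs.
Reaction-wheel cluster down [AND]: Rate sensor trips=occurs, Outboard propellant valve lost=occurs, Control loop inoperative=occurs → all inputs occur → occurs.
Momentum path down [AND]: Lower magnetorquer is inoperative=occurs, Reaction-wheel cluster down=occurs, Reaction wheel 2 fails=occurs, Aft star tracker 2 lost=occurs → all inputs occur → occurs.
Spacecraft attitude control lost [AND]: Backup chain fails=occurs, Momentum path down=occurs, Main thruster 2 failed=not → not all inputs occur → does not occur.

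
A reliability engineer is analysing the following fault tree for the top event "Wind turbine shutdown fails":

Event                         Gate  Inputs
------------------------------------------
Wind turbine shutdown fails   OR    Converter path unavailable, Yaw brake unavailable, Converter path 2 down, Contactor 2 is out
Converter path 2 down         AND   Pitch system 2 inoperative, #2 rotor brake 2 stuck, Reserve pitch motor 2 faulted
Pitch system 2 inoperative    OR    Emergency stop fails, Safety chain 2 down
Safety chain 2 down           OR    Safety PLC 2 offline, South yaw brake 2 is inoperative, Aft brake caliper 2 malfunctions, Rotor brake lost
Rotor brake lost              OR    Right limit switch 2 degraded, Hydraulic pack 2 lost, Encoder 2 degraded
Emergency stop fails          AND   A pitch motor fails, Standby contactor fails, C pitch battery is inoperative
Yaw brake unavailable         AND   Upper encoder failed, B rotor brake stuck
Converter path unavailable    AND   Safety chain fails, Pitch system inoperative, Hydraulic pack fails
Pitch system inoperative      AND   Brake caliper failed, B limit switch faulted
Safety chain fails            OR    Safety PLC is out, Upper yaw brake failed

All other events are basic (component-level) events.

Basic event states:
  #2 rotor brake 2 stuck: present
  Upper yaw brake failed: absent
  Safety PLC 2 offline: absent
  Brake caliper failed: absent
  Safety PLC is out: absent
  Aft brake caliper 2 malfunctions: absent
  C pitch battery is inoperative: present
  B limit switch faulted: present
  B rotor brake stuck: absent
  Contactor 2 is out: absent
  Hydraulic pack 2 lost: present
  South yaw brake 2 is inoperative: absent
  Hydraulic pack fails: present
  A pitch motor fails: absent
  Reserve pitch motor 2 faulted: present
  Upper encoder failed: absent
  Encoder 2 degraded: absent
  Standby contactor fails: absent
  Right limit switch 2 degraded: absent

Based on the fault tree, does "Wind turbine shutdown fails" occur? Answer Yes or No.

Safety chain fails [OR]: Safety PLC is out=not, Upper yaw brake failed=not → no input occurs → does not occur.
Pitch system inoperative [AND]: Brake caliper failed=not, B limit switch faulted=occurs → not all inputs occur → does not occur.
Converter path unavailable [AND]: Safety chain fails=not, Pitch system inoperative=not, Hydraulic pack fails=occurs → not all inputs occur → does not occur.
Yaw brake unavailable [AND]: Upper encoder failed=not, B rotor brake stuck=not → not all inputs occur → does not occur.
Emergency stop fails [AND]: A pitch motor fails=not, Standby contactor fails=not, C pitch battery is inoperative=occurs → not all inputs occur → does not occur.
Rotor brake lost [OR]: Right limit switch 2 degraded=not, Hydraulic pack 2 lost=occurs, Encoder 2 degraded=not → at least one input occurs → occurs.
Safety chain 2 down [OR]: Safety PLC 2 offline=not, South yaw brake 2 is inoperative=not, Aft brake caliper 2 malfunctions=not, Rotor brake lost=occurs → at least one input occurs → occurs.
Pitch system 2 inoperative [OR]: Emergency stop fails=not, Safety chain 2 down=occurs → at least one input occurs → occurs.
Converter path 2 down [AND]: Pitch system 2 inoperative=occurs, #2 rotor brake 2 stuck=occurs, Reserve pitch motor 2 faulted=occurs → all inputs occur → occurs.
Wind turbine shutdown fails [OR]: Converter path unavailable=not, Yaw brake unavailable=not, Converter path 2 down=occurs, Contactor 2 is out=not → at least one input occurs → occurs.

Yes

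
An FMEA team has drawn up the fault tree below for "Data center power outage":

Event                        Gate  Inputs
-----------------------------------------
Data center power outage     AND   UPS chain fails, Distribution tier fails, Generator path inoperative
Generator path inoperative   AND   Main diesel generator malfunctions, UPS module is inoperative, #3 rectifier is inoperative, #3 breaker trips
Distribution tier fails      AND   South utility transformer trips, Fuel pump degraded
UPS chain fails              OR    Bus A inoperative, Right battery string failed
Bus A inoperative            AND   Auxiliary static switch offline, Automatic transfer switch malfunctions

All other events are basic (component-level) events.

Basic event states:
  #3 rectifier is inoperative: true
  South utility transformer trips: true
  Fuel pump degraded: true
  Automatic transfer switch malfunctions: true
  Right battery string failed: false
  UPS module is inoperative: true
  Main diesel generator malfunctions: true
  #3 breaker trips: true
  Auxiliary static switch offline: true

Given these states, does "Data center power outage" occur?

Bus A inoperative [AND]: Auxiliary static switch offline=occurs, Automatic transfer switch malfunctions=occurs → all inputs occur → occurs.
UPS chain fails [OR]: Bus A inoperative=occurs, Right battery string failed=not → at least one input occurs → occurs.
Distribution tier fails [AND]: South utility transformer trips=occurs, Fuel pump degraded=occurs → all inputs occur → occurs.
Generator path inoperative [AND]: Main diesel generator malfunctions=occurs, UPS module is inoperative=occurs, #3 rectifier is inoperative=occurs, #3 breaker trips=occurs → all inputs occur → occurs.
Data center power outage [AND]: UPS chain fails=occurs, Distribution tier fails=occurs, Generator path inoperative=occurs → all inputs occur → occurs.

Yes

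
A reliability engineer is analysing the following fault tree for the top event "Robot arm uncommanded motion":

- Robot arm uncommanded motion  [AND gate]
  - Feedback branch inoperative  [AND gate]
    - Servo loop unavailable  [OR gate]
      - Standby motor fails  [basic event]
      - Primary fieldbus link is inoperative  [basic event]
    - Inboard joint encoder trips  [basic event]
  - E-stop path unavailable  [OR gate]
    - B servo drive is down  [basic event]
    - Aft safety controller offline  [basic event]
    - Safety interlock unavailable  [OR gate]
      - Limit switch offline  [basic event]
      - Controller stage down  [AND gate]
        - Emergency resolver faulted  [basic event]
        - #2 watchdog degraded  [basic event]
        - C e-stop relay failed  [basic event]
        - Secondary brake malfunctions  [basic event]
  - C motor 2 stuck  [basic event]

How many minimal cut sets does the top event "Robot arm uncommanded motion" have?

8

Servo loop unavailable [OR]: union of children's cut sets → 2 cut set(s).
Feedback branch inoperative [AND]: one cut set from each child combined → 2 × 1 = 2 cut set(s).
Controller stage down [AND]: one cut set from each child combined → 1 × 1 × 1 × 1 = 1 cut set(s).
Safety interlock unavailable [OR]: union of children's cut sets → 2 cut set(s).
E-stop path unavailable [OR]: union of children's cut sets → 4 cut set(s).
Robot arm uncommanded motion [AND]: one cut set from each child combined → 2 × 4 × 1 = 8 cut set(s).
Minimal cut sets: {B servo drive is down, C motor 2 stuck, Inboard joint encoder trips, Standby motor fails}; {Aft safety controller offline, C motor 2 stuck, Inboard joint encoder trips, Standby motor fails}; {C motor 2 stuck, Inboard joint encoder trips, Limit switch offline, Standby motor fails}; {#2 watchdog degraded, C e-stop relay failed, C motor 2 stuck, Emergency resolver faulted, Inboard joint encoder trips, Secondary brake malfunctions, Standby motor fails}; {B servo drive is down, C motor 2 stuck, Inboard joint encoder trips, Primary fieldbus link is inoperative}; {Aft safety controller offline, C motor 2 stuck, Inboard joint encoder trips, Primary fieldbus link is inoperative}; {C motor 2 stuck, Inboard joint encoder trips, Limit switch offline, Primary fieldbus link is inoperative}; {#2 watchdog degraded, C e-stop relay failed, C motor 2 stuck, Emergency resolver faulted, Inboard joint encoder trips, Primary fieldbus link is inoperative, Secondary brake malfunctions}.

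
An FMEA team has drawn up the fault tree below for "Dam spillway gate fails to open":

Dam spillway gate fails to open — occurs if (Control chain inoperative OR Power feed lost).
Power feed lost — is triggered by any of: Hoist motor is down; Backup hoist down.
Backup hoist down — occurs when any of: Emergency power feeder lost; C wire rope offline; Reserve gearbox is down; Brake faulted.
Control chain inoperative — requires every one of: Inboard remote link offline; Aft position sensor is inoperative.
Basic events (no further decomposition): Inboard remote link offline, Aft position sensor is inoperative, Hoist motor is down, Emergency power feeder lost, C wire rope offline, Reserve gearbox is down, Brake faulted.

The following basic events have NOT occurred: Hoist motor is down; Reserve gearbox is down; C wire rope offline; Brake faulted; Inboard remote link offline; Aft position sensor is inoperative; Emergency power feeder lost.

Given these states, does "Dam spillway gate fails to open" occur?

Control chain inoperative [AND]: Inboard remote link offline=not, Aft position sensor is inoperative=not → not all inputs occur → does not occur.
Backup hoist down [OR]: Emergency power feeder lost=not, C wire rope offline=not, Reserve gearbox is down=not, Brake faulted=not → no input occurs → does not occur.
Power feed lost [OR]: Hoist motor is down=not, Backup hoist down=not → no input occurs → does not occur.
Dam spillway gate fails to open [OR]: Control chain inoperative=not, Power feed lost=not → no input occurs → does not occur.

No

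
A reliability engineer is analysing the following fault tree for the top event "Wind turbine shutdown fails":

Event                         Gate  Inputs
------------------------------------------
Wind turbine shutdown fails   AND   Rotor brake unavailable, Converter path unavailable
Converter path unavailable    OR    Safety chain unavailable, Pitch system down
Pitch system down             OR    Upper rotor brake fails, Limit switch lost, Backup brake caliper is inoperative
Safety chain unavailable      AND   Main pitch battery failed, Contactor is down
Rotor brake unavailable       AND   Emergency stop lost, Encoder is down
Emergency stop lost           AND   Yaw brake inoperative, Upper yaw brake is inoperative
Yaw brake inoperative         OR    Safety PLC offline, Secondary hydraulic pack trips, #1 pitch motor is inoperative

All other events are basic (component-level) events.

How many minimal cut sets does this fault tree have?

Yaw brake inoperative [OR]: union of children's cut sets → 3 cut set(s).
Emergency stop lost [AND]: one cut set from each child combined → 3 × 1 = 3 cut set(s).
Rotor brake unavailable [AND]: one cut set from each child combined → 3 × 1 = 3 cut set(s).
Safety chain unavailable [AND]: one cut set from each child combined → 1 × 1 = 1 cut set(s).
Pitch system down [OR]: union of children's cut sets → 3 cut set(s).
Converter path unavailable [OR]: union of children's cut sets → 4 cut set(s).
Wind turbine shutdown fails [AND]: one cut set from each child combined → 3 × 4 = 12 cut set(s).

12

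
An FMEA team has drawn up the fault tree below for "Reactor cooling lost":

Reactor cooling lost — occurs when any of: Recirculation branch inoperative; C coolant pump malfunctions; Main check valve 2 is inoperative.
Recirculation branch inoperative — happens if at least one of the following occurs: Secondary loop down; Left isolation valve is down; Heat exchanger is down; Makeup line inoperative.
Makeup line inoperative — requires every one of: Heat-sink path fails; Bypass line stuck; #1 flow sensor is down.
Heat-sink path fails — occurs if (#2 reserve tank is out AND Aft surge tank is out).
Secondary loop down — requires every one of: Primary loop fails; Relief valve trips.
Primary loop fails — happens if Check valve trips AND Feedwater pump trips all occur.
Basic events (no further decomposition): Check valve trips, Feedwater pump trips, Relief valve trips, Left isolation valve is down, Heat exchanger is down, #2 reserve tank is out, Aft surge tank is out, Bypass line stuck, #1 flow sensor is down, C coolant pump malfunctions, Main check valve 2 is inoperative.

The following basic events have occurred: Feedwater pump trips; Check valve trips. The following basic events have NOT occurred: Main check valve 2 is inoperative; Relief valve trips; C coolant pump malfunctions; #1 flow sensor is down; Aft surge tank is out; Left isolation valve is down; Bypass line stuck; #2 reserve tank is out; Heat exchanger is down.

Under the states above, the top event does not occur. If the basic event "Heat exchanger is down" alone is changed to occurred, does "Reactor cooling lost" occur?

Counterfactual: set "Heat exchanger is down" to occurred.
Primary loop fails [AND]: Check valve trips=occurs, Feedwater pump trips=occurs → all inputs occur → occurs.
Secondary loop down [AND]: Primary loop fails=occurs, Relief valve trips=not → not all inputs occur → does not occur.
Heat-sink path fails [AND]: #2 reserve tank is out=not, Aft surge tank is out=not → not all inputs occur → does not occur.
Makeup line inoperative [AND]: Heat-sink path fails=not, Bypass line stuck=not, #1 flow sensor is down=not → not all inputs occur → does not occur.
Recirculation branch inoperative [OR]: Secondary loop down=not, Left isolation valve is down=not, Heat exchanger is down=occurs, Makeup line inoperative=not → at least one input occurs → occurs.
Reactor cooling lost [OR]: Recirculation branch inoperative=occurs, C coolant pump malfunctions=not, Main check valve 2 is inoperative=not → at least one input occurs → occurs.

Yes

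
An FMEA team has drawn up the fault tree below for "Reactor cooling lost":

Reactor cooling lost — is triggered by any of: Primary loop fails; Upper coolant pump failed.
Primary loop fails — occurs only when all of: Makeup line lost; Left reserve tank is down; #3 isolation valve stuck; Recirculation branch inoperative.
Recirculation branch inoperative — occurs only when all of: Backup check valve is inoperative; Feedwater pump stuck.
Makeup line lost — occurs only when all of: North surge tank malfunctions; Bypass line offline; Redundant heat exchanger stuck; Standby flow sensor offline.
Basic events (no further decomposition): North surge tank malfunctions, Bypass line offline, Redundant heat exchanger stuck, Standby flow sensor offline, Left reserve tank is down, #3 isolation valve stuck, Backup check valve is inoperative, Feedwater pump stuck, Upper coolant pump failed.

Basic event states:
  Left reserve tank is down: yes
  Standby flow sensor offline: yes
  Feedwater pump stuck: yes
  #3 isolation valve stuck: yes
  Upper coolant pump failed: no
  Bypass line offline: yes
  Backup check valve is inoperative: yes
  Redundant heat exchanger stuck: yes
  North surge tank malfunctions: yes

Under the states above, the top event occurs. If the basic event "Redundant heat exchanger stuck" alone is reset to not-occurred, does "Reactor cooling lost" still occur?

Counterfactual: set "Redundant heat exchanger stuck" to not occurred.
Makeup line lost [AND]: North surge tank malfunctions=occurs, Bypass line offline=occurs, Redundant heat exchanger stuck=not, Standby flow sensor offline=occurs → not all inputs occur → does not occur.
Recirculation branch inoperative [AND]: Backup check valve is inoperative=occurs, Feedwater pump stuck=occurs → all inputs occur → occurs.
Primary loop fails [AND]: Makeup line lost=not, Left reserve tank is down=occurs, #3 isolation valve stuck=occurs, Recirculation branch inoperative=occurs → not all inputs occur → does not occur.
Reactor cooling lost [OR]: Primary loop fails=not, Upper coolant pump failed=not → no input occurs → does not occur.

No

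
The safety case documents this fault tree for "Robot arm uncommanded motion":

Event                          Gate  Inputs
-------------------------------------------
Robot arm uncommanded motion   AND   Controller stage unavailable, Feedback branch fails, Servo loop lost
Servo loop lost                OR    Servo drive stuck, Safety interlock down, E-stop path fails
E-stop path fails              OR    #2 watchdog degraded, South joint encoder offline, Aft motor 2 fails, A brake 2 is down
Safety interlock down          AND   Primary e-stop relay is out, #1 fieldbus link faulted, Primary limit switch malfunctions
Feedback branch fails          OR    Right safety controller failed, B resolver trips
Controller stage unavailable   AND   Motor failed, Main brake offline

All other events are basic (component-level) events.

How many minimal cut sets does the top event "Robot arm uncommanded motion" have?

Controller stage unavailable [AND]: one cut set from each child combined → 1 × 1 = 1 cut set(s).
Feedback branch fails [OR]: union of children's cut sets → 2 cut set(s).
Safety interlock down [AND]: one cut set from each child combined → 1 × 1 × 1 = 1 cut set(s).
E-stop path fails [OR]: union of children's cut sets → 4 cut set(s).
Servo loop lost [OR]: union of children's cut sets → 6 cut set(s).
Robot arm uncommanded motion [AND]: one cut set from each child combined → 1 × 2 × 6 = 12 cut set(s).

12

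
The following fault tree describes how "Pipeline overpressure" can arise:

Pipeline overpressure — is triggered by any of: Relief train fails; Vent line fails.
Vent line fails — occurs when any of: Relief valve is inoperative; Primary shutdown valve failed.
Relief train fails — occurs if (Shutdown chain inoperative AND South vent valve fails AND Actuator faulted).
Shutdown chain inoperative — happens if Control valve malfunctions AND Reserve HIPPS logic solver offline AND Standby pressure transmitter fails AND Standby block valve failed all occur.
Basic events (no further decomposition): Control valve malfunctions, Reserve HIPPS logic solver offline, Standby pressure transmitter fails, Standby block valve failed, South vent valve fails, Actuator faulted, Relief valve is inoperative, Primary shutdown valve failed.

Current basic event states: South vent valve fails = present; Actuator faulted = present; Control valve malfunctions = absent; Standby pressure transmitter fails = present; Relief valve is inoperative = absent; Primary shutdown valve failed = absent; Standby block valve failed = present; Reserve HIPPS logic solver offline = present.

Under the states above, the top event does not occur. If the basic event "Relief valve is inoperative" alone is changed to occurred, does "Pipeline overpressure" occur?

Counterfactual: set "Relief valve is inoperative" to occurred.
Shutdown chain inoperative [AND]: Control valve malfunctions=not, Reserve HIPPS logic solver offline=occurs, Standby pressure transmitter fails=occurs, Standby block valve failed=occurs → not all inputs occur → does not occur.
Relief train fails [AND]: Shutdown chain inoperative=not, South vent valve fails=occurs, Actuator faulted=occurs → not all inputs occur → does not occur.
Vent line fails [OR]: Relief valve is inoperative=occurs, Primary shutdown valve failed=not → at least one input occurs → occurs.
Pipeline overpressure [OR]: Relief train fails=not, Vent line fails=occurs → at least one input occurs → occurs.

Yes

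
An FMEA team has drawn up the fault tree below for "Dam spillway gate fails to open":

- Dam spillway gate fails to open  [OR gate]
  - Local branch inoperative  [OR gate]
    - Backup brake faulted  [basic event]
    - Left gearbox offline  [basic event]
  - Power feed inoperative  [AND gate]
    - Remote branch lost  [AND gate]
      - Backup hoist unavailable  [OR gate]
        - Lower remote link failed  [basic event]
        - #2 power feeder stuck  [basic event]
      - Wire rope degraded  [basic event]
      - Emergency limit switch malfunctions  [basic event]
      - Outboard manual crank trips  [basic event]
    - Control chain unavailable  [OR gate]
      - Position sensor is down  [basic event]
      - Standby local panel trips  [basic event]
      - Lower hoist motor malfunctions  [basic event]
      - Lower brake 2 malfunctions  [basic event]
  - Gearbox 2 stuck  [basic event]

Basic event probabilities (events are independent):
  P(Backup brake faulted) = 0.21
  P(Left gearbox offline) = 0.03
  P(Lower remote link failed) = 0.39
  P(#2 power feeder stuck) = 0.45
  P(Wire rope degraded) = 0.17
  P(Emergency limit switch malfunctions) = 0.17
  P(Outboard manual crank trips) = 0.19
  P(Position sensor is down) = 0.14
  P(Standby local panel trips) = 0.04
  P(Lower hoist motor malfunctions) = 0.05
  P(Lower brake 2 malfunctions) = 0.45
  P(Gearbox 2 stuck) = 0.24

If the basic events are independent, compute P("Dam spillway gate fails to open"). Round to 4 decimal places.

0.4188

P(Local branch inoperative) [OR] = 1 − (1−0.21) × (1−0.03) = 0.233700
P(Backup hoist unavailable) [OR] = 1 − (1−0.39) × (1−0.45) = 0.664500
P(Remote branch lost) [AND] = 0.664500 × 0.17 × 0.17 × 0.19 = 0.003649
P(Control chain unavailable) [OR] = 1 − (1−0.14) × (1−0.04) × (1−0.05) × (1−0.45) = 0.568624
P(Power feed inoperative) [AND] = 0.003649 × 0.568624 = 0.002075
P(Dam spillway gate fails to open) [OR] = 1 − (1−0.233700) × (1−0.002075) × (1−0.24) = 0.418820
Rounded to 4 decimal places: P(Dam spillway gate fails to open) ≈ 0.4188.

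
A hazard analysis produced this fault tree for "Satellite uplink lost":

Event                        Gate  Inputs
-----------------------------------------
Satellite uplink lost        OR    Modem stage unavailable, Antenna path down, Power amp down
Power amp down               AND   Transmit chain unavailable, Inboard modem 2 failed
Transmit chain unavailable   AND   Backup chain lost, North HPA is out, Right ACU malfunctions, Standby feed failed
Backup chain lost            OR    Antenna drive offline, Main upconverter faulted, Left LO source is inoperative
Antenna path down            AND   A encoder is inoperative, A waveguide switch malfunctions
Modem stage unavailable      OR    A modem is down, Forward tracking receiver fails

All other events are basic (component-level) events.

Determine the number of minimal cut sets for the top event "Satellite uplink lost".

6

Modem stage unavailable [OR]: union of children's cut sets → 2 cut set(s).
Antenna path down [AND]: one cut set from each child combined → 1 × 1 = 1 cut set(s).
Backup chain lost [OR]: union of children's cut sets → 3 cut set(s).
Transmit chain unavailable [AND]: one cut set from each child combined → 3 × 1 × 1 × 1 = 3 cut set(s).
Power amp down [AND]: one cut set from each child combined → 3 × 1 = 3 cut set(s).
Satellite uplink lost [OR]: union of children's cut sets → 6 cut set(s).
Minimal cut sets: {A modem is down}; {Forward tracking receiver fails}; {A encoder is inoperative, A waveguide switch malfunctions}; {Antenna drive offline, Inboard modem 2 failed, North HPA is out, Right ACU malfunctions, Standby feed failed}; {Inboard modem 2 failed, Main upconverter faulted, North HPA is out, Right ACU malfunctions, Standby feed failed}; {Inboard modem 2 failed, Left LO source is inoperative, North HPA is out, Right ACU malfunctions, Standby feed failed}.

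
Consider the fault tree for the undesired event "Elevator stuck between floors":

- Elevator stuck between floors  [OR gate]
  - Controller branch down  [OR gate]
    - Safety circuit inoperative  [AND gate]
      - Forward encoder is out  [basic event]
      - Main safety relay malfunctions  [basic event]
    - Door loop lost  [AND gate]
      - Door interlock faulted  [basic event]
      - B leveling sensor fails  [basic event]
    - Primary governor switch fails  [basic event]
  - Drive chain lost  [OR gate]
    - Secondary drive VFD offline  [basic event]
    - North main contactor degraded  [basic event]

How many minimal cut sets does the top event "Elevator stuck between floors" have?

5

Safety circuit inoperative [AND]: one cut set from each child combined → 1 × 1 = 1 cut set(s).
Door loop lost [AND]: one cut set from each child combined → 1 × 1 = 1 cut set(s).
Controller branch down [OR]: union of children's cut sets → 3 cut set(s).
Drive chain lost [OR]: union of children's cut sets → 2 cut set(s).
Elevator stuck between floors [OR]: union of children's cut sets → 5 cut set(s).
Minimal cut sets: {Forward encoder is out, Main safety relay malfunctions}; {B leveling sensor fails, Door interlock faulted}; {Primary governor switch fails}; {Secondary drive VFD offline}; {North main contactor degraded}.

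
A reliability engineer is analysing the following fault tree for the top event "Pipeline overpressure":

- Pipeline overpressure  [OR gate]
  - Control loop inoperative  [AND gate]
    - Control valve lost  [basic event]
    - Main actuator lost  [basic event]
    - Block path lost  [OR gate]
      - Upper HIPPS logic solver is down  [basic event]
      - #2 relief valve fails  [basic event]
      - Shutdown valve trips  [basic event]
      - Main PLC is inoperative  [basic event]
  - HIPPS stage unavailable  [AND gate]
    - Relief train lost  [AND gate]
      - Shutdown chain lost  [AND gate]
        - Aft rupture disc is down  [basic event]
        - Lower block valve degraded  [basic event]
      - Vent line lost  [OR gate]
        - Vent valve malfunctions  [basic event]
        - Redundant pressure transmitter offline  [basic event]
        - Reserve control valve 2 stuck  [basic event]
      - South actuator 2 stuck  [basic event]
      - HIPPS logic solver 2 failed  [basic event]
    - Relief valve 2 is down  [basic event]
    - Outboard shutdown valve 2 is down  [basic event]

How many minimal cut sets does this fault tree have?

Block path lost [OR]: union of children's cut sets → 4 cut set(s).
Control loop inoperative [AND]: one cut set from each child combined → 1 × 1 × 4 = 4 cut set(s).
Shutdown chain lost [AND]: one cut set from each child combined → 1 × 1 = 1 cut set(s).
Vent line lost [OR]: union of children's cut sets → 3 cut set(s).
Relief train lost [AND]: one cut set from each child combined → 1 × 3 × 1 × 1 = 3 cut set(s).
HIPPS stage unavailable [AND]: one cut set from each child combined → 3 × 1 × 1 = 3 cut set(s).
Pipeline overpressure [OR]: union of children's cut sets → 7 cut set(s).
Minimal cut sets: {Control valve lost, Main actuator lost, Upper HIPPS logic solver is down}; {#2 relief valve fails, Control valve lost, Main actuator lost}; {Control valve lost, Main actuator lost, Shutdown valve trips}; {Control valve lost, Main PLC is inoperative, Main actuator lost}; {Aft rupture disc is down, HIPPS logic solver 2 failed, Lower block valve degraded, Outboard shutdown valve 2 is down, Relief valve 2 is down, South actuator 2 stuck, Vent valve malfunctions}; {Aft rupture disc is down, HIPPS logic solver 2 failed, Lower block valve degraded, Outboard shutdown valve 2 is down, Redundant pressure transmitter offline, Relief valve 2 is down, South actuator 2 stuck}; {Aft rupture disc is down, HIPPS logic solver 2 failed, Lower block valve degraded, Outboard shutdown valve 2 is down, Relief valve 2 is down, Reserve control valve 2 stuck, South actuator 2 stuck}.

7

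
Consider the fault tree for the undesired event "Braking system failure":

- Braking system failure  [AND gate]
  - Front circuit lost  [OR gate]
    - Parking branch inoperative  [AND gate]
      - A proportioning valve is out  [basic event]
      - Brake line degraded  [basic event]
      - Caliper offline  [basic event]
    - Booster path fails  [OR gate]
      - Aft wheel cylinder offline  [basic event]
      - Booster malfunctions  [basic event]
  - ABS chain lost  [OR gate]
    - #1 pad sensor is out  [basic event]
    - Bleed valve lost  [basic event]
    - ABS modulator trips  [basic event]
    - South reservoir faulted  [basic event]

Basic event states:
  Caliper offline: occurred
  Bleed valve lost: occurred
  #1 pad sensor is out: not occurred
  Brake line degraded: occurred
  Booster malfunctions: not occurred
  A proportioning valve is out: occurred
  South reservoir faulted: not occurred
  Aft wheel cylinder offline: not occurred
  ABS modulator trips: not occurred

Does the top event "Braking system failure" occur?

Parking branch inoperative [AND]: A proportioning valve is out=occurs, Brake line degraded=occurs, Caliper offline=occurs → all inputs occur → occurs.
Booster path fails [OR]: Aft wheel cylinder offline=not, Booster malfunctions=not → no input occurs → does not occur.
Front circuit lost [OR]: Parking branch inoperative=occurs, Booster path fails=not → at least one input occurs → occurs.
ABS chain lost [OR]: #1 pad sensor is out=not, Bleed valve lost=occurs, ABS modulator trips=not, South reservoir faulted=not → at least one input occurs → occurs.
Braking system failure [AND]: Front circuit lost=occurs, ABS chain lost=occurs → all inputs occur → occurs.

Yes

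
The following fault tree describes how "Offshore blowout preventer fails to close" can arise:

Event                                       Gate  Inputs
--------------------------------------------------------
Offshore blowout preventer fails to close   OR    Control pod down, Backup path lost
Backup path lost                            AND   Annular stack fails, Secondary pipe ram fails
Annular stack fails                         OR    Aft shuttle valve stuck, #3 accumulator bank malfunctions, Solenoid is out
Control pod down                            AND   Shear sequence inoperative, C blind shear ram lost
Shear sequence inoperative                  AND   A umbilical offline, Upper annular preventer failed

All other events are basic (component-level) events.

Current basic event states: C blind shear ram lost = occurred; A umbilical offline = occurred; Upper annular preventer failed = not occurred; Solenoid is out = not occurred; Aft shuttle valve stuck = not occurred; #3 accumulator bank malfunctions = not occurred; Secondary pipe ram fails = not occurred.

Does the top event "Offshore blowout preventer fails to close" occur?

Shear sequence inoperative [AND]: A umbilical offline=occurs, Upper annular preventer failed=not → not all inputs occur → does not occur.
Control pod down [AND]: Shear sequence inoperative=not, C blind shear ram lost=occurs → not all inputs occur → does not occur.
Annular stack fails [OR]: Aft shuttle valve stuck=not, #3 accumulator bank malfunctions=not, Solenoid is out=not → no input occurs → does not occur.
Backup path lost [AND]: Annular stack fails=not, Secondary pipe ram fails=not → not all inputs occur → does not occur.
Offshore blowout preventer fails to close [OR]: Control pod down=not, Backup path lost=not → no input occurs → does not occur.

No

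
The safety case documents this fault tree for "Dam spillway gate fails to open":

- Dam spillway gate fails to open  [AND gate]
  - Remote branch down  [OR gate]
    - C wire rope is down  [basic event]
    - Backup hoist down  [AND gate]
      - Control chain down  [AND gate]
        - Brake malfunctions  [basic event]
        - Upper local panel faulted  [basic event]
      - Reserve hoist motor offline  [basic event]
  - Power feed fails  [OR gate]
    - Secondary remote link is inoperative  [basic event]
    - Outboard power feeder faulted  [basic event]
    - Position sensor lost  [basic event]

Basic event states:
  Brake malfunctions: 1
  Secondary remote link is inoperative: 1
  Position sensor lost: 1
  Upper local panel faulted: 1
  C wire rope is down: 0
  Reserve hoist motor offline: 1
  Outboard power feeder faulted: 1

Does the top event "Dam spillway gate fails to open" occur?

Yes

Control chain down [AND]: Brake malfunctions=occurs, Upper local panel faulted=occurs → all inputs occur → occurs.
Backup hoist down [AND]: Control chain down=occurs, Reserve hoist motor offline=occurs → all inputs occur → occurs.
Remote branch down [OR]: C wire rope is down=not, Backup hoist down=occurs → at least one input occurs → occurs.
Power feed fails [OR]: Secondary remote link is inoperative=occurs, Outboard power feeder faulted=occurs, Position sensor lost=occurs → at least one input occurs → occurs.
Dam spillway gate fails to open [AND]: Remote branch down=occurs, Power feed fails=occurs → all inputs occur → occurs.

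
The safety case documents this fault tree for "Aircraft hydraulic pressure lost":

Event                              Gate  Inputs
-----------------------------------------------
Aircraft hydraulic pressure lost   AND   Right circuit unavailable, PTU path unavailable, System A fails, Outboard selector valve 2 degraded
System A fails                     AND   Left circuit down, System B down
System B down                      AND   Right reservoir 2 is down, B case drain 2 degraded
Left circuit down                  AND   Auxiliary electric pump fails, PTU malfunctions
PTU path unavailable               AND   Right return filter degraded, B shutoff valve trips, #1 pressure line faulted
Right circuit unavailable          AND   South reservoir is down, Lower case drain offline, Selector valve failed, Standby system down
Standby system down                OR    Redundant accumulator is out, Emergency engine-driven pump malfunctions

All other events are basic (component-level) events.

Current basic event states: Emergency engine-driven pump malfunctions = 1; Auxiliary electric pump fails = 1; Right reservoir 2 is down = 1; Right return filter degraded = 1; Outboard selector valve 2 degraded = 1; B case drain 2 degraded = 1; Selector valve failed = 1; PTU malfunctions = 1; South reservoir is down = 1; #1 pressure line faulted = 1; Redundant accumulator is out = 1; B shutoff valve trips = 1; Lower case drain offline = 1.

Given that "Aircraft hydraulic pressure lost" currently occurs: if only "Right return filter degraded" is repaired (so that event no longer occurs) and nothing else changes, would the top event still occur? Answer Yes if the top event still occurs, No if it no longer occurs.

No

Counterfactual: set "Right return filter degraded" to not occurred.
Standby system down [OR]: Redundant accumulator is out=occurs, Emergency engine-driven pump malfunctions=occurs → at least one input occurs → occurs.
Right circuit unavailable [AND]: South reservoir is down=occurs, Lower case drain offline=occurs, Selector valve failed=occurs, Standby system down=occurs → all inputs occur → occurs.
PTU path unavailable [AND]: Right return filter degraded=not, B shutoff valve trips=occurs, #1 pressure line faulted=occurs → not all inputs occur → does not occur.
Left circuit down [AND]: Auxiliary electric pump fails=occurs, PTU malfunctions=occurs → all inputs occur → occurs.
System B down [AND]: Right reservoir 2 is down=occurs, B case drain 2 degraded=occurs → all inputs occur → occurs.
System A fails [AND]: Left circuit down=occurs, System B down=occurs → all inputs occur → occurs.
Aircraft hydraulic pressure lost [AND]: Right circuit unavailable=occurs, PTU path unavailable=not, System A fails=occurs, Outboard selector valve 2 degraded=occurs → not all inputs occur → does not occur.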